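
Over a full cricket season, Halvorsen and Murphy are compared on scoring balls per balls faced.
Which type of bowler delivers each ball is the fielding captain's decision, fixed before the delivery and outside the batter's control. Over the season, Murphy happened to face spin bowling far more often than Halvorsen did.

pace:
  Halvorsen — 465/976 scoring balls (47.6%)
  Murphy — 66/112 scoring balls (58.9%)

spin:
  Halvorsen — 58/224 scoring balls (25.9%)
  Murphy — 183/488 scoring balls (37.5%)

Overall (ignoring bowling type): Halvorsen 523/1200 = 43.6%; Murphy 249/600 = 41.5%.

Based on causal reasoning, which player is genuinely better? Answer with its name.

Murphy

Here bowling type is a common cause — it drives both which player a case falls under and the outcome. The crude comparison mixes populations; the stratum-specific rates are the causally relevant ones.
Within each level — pace: 47.6% vs 58.9%; spin: 25.9% vs 37.5% — Murphy is higher every time.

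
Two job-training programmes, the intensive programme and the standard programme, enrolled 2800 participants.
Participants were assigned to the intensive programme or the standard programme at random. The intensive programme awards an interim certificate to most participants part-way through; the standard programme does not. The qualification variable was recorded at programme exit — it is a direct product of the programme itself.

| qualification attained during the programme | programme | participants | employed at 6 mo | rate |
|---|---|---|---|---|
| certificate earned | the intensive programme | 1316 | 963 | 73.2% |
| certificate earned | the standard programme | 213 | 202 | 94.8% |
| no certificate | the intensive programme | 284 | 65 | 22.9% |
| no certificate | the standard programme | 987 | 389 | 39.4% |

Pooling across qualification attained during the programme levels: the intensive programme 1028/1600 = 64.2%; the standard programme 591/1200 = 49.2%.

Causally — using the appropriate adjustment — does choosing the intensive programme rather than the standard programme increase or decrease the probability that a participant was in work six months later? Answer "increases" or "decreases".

increases

The stratified and pooled comparisons disagree (the standard programme wins within each qualification attained during the programme; the intensive programme wins overall), so the answer turns on the causal role of qualification attained during the programme.
Qualification attained during the programme lies on the pathway programme → qualification attained during the programme → outcome, so adjusting for it blocks the indirect effect. For the total causal effect of programme, use the unadjusted pooled rates.
Pooled: the intensive programme 64.2% vs the standard programme 49.2%; the intensive programme is higher overall.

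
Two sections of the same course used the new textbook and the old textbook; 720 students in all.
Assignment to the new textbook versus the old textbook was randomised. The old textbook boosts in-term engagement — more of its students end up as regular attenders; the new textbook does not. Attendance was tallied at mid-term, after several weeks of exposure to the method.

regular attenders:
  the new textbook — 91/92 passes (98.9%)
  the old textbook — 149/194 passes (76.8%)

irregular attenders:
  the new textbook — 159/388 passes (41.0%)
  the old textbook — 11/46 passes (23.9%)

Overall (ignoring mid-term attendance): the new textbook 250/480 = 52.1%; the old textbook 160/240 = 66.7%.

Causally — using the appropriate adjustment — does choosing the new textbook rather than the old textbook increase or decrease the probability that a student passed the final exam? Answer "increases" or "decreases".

decreases

Stratifying would compare teaching methods among students the teaching methods themselves sorted into mid-term attendance groups — a form of selection on an intermediate. The unconditioned pooled rates give the total causal effect.
Pooled: the new textbook 52.1% vs the old textbook 66.7%; the old textbook is higher overall.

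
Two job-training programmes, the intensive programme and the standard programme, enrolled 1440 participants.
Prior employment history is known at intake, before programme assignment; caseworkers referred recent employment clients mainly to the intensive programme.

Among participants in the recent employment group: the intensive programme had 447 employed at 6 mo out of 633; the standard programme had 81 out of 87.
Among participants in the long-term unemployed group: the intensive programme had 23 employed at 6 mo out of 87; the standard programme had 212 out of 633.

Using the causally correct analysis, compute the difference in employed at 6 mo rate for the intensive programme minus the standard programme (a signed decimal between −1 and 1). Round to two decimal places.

-0.15

Here prior employment history is a common cause — it drives both which programme a case falls under and the outcome. The crude comparison mixes populations; the stratum-specific rates are the causally relevant ones.
Adjusting over the population distribution of prior employment history: 0.500·(0.706−0.931) + 0.500·(0.264−0.335) = -0.148.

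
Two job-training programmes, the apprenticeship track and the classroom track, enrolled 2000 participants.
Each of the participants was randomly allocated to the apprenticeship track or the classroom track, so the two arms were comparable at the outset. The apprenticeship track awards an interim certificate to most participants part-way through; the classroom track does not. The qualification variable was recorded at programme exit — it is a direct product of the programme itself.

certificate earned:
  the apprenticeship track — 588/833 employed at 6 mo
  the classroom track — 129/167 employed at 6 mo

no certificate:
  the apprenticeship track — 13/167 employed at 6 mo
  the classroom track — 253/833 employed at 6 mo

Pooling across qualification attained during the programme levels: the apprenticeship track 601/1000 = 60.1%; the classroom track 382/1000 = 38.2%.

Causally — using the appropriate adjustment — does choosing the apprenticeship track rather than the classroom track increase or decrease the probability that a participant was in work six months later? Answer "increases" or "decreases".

increases

Because the programme influences qualification attained during the programme, qualification attained during the programme is a post-treatment mediator, not a confounder. Stratifying on it would bias the estimate; the causal effect is the crude pooled difference.
Pooled: the apprenticeship track 60.1% vs the classroom track 38.2%; the apprenticeship track is higher overall.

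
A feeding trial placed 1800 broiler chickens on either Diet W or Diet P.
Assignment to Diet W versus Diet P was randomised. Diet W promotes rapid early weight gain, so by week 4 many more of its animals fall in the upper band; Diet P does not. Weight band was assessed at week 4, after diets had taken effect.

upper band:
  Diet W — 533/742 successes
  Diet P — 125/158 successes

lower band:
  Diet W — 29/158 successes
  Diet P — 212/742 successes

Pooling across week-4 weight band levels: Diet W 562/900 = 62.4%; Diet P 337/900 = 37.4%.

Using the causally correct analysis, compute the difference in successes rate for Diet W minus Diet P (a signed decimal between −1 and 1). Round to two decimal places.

+0.25

Diet P is higher inside every week-4 weight band stratum but Diet W is higher in aggregate. Whether to stratify depends on how week-4 weight band relates to the diet.
Stratifying would compare diets among broiler chickens the diets themselves sorted into week-4 weight band groups — a form of selection on an intermediate. The unconditioned pooled rates give the total causal effect.
The causal difference is the pooled difference: 0.624 − 0.374 = +0.250.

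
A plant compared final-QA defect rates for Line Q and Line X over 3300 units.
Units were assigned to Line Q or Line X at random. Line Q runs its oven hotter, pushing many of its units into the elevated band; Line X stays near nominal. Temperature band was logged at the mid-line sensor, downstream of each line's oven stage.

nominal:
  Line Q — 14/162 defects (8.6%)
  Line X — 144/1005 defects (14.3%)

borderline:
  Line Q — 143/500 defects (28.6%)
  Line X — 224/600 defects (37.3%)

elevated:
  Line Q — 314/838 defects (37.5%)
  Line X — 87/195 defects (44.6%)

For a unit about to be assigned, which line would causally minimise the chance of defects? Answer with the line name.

Line X

Stratifying would compare lines among units the lines themselves sorted into in-process temperature band groups — a form of selection on an intermediate. The unconditioned pooled rates give the total causal effect.
Pooled: Line Q 31.4% vs Line X 25.3%; Line X is lower overall.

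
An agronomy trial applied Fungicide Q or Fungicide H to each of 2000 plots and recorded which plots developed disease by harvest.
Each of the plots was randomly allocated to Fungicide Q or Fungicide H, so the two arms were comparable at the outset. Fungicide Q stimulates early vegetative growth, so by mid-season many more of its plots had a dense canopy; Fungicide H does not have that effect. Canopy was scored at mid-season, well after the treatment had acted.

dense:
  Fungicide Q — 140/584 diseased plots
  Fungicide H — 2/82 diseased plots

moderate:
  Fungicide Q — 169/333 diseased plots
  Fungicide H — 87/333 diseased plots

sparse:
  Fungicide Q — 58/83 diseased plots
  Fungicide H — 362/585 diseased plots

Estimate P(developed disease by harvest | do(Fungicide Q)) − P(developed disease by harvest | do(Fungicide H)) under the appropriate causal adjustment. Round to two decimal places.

-0.08

Fungicide H is lower inside every mid-season canopy stratum but Fungicide Q is lower in aggregate. Whether to stratify depends on how mid-season canopy relates to the fungicide.
Mid-season canopy here is a post-treatment variable shaped by the fungicide; conditioning on it would introduce bias rather than remove it. The overall comparison is the causal one.
The causal difference is the pooled difference: 0.367 − 0.451 = -0.084.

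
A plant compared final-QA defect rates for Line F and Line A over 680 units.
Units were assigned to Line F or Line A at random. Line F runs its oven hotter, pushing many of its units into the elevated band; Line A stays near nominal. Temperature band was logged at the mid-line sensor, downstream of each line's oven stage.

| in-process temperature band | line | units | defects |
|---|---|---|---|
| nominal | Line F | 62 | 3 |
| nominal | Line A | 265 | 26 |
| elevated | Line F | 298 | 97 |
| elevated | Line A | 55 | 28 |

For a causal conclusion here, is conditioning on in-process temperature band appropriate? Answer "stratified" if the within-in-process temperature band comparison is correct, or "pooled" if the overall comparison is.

The distribution of in-process temperature band is itself part of what the line does — it is an intermediate outcome. Holding it fixed would remove that part of the effect; the total effect is the pooled difference.
Pooled: Line F 27.8% vs Line A 16.9%; Line A is lower overall.

pooled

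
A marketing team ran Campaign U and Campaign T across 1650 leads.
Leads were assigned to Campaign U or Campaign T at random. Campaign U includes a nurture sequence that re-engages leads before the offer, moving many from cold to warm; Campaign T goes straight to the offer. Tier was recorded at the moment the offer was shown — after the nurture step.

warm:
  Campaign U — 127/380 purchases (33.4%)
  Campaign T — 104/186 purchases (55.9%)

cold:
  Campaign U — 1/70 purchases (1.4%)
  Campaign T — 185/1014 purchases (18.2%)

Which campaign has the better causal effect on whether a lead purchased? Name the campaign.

Campaign U

Engagement tier is recorded after the campaign and is itself shifted by it — it sits on the causal path from campaign to outcome. Conditioning on a mediator would strip out part of the effect we want; the pooled comparison gives the total causal effect.
Pooled: Campaign U 28.4% vs Campaign T 24.1%; Campaign U is higher overall.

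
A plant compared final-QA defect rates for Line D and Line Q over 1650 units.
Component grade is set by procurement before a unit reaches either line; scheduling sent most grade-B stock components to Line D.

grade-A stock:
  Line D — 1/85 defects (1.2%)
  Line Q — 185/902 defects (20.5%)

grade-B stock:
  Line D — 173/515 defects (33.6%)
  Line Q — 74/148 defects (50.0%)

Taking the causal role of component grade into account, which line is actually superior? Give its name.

Line D

Within every component grade level Line D has the lower rate, yet pooled Line Q does — Simpson's reversal.
Here component grade is a common cause — it drives both which line a case falls under and the outcome. The crude comparison mixes populations; the stratum-specific rates are the causally relevant ones.
Within each level — grade-A stock: 1.2% vs 20.5%; grade-B stock: 33.6% vs 50.0% — Line D is lower every time.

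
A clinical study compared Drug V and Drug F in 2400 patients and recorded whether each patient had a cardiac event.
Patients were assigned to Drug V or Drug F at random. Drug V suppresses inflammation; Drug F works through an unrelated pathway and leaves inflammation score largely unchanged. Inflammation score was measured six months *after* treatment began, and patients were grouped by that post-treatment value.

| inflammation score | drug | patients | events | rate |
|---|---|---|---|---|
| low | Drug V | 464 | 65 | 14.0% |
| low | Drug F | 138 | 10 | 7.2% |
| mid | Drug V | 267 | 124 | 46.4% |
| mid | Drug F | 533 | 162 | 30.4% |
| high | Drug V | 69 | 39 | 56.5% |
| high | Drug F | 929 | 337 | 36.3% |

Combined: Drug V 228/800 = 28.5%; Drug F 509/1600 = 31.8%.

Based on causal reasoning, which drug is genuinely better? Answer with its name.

Drug V

The inflammation score-specific comparison favours Drug F throughout, but the pooled figures favour Drug V. The question is whether to condition on inflammation score.
The distribution of inflammation score is itself part of what the drug does — it is an intermediate outcome. Holding it fixed would remove that part of the effect; the total effect is the pooled difference.
Pooled: Drug V 28.5% vs Drug F 31.8%; Drug V is lower overall.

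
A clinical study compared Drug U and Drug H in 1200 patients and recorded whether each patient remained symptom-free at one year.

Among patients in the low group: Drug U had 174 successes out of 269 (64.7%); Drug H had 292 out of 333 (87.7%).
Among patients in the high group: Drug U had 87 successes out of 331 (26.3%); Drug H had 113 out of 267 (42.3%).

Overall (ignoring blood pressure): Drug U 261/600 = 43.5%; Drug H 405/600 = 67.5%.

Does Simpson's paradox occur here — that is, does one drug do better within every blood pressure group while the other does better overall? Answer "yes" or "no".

no

Within each blood pressure level (low 64.7% vs 87.7%; high 26.3% vs 42.3%), Drug H has the higher rate every time. Pooled: 43.5% vs 67.5% — Drug H has the higher rate overall. They agree.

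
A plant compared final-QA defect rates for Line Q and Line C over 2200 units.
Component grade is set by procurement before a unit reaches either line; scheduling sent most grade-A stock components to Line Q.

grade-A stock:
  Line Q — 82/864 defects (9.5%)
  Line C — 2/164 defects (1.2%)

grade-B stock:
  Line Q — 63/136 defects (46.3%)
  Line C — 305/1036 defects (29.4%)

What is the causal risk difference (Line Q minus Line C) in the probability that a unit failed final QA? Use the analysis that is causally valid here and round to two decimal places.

Line C is lower inside every component grade stratum but Line Q is lower in aggregate. Whether to stratify depends on how component grade relates to the line.
Component grade satisfies the back-door criterion: it is not a descendant of the line, and it blocks the spurious path from line to outcome. Adjusting for it (i.e., using the within-component grade rates) gives the causal effect.
Adjusting over the population distribution of component grade: 0.467·(0.095−0.012) + 0.533·(0.463−0.294) = +0.129.

+0.13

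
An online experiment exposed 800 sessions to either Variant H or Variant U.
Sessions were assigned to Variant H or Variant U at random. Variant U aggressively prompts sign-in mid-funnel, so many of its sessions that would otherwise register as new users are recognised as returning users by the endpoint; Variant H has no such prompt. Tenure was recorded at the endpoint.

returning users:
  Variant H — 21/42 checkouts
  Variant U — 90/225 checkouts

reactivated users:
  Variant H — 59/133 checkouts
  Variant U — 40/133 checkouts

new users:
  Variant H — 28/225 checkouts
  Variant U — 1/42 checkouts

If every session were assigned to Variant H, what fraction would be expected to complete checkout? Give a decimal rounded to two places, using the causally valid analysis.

The distribution of user tenure is itself part of what the variant does — it is an intermediate outcome. Holding it fixed would remove that part of the effect; the total effect is the pooled difference.
So P(outcome | do(Variant H)) is just the pooled rate for Variant H: 108/400 = 0.270.

0.27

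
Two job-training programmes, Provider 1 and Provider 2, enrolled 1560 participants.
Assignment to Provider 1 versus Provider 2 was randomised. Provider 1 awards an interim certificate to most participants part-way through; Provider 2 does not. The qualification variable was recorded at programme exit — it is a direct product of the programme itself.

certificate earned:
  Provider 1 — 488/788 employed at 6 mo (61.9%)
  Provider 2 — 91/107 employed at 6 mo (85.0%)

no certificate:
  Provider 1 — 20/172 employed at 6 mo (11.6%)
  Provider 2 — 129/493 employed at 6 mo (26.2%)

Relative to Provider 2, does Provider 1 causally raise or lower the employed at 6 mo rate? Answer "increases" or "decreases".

increases

Qualification attained during the programme lies on the pathway programme → qualification attained during the programme → outcome, so adjusting for it blocks the indirect effect. For the total causal effect of programme, use the unadjusted pooled rates.
Pooled: Provider 1 52.9% vs Provider 2 36.7%; Provider 1 is higher overall.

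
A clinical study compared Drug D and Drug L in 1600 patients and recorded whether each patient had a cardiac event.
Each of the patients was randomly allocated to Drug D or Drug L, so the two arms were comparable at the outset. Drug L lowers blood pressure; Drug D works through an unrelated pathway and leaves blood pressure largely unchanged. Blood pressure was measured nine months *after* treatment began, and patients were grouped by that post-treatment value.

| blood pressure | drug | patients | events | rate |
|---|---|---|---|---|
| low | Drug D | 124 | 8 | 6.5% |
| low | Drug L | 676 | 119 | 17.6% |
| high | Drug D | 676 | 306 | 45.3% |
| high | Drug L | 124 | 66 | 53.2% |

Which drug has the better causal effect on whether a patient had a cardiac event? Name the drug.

Within every blood pressure level Drug D has the lower rate, yet pooled Drug L does — Simpson's reversal.
Blood pressure is downstream of the drug. One should not condition on a consequence of treatment, so the overall rates are the right comparison.
Pooled: Drug D 39.2% vs Drug L 23.1%; Drug L is lower overall.

Drug L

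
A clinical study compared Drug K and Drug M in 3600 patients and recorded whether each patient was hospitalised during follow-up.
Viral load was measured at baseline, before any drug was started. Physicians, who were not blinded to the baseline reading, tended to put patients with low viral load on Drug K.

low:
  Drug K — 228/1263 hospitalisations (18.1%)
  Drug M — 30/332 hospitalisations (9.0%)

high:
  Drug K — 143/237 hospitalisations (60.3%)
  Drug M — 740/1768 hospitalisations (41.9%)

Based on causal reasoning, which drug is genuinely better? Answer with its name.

Drug M is lower inside every viral load stratum but Drug K is lower in aggregate. Whether to stratify depends on how viral load relates to the drug.
Nothing the drug does changes viral load; the imbalance is an allocation artefact. With viral load also predicting the outcome, the pooled figure is confounded, and the within-stratum comparison is the causal one.
Within each level — low: 18.1% vs 9.0%; high: 60.3% vs 41.9% — Drug M is lower every time.

Drug M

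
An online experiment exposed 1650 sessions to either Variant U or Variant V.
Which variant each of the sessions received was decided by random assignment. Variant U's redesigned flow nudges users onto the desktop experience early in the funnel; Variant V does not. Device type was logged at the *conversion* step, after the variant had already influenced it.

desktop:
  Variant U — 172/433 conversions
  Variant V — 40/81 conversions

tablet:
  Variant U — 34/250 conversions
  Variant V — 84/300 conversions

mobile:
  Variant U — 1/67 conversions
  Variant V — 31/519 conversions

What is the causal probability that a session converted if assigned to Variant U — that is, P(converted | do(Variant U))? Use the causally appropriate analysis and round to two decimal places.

The device type-specific comparison favours Variant V throughout, but the pooled figures favour Variant U. The question is whether to condition on device type.
Device type is recorded after the variant and is itself shifted by it — it sits on the causal path from variant to outcome. Conditioning on a mediator would strip out part of the effect we want; the pooled comparison gives the total causal effect.
So P(outcome | do(Variant U)) is just the pooled rate for Variant U: 207/750 = 0.276.

0.28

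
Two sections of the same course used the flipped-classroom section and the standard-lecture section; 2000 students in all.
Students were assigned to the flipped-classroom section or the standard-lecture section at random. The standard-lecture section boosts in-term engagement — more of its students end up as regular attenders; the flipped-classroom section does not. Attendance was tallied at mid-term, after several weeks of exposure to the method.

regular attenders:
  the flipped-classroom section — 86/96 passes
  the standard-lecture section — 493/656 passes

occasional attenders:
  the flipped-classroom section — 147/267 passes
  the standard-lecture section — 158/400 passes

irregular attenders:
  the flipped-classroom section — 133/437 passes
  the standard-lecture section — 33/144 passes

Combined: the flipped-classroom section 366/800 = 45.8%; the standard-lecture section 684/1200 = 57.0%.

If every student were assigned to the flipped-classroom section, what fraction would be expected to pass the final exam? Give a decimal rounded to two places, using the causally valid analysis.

Because the teaching method influences mid-term attendance, mid-term attendance is a post-treatment mediator, not a confounder. Stratifying on it would bias the estimate; the causal effect is the crude pooled difference.
So P(outcome | do(the flipped-classroom section)) is just the pooled rate for the flipped-classroom section: 366/800 = 0.458.

0.46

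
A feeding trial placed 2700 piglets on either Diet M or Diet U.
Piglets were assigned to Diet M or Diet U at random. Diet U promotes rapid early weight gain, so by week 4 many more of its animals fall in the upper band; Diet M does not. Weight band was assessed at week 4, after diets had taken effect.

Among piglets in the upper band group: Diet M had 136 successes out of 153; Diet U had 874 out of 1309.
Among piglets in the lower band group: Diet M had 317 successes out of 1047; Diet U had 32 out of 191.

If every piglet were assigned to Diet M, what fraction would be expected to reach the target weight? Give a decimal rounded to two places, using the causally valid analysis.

0.38

Diet M is higher inside every week-4 weight band stratum but Diet U is higher in aggregate. Whether to stratify depends on how week-4 weight band relates to the diet.
The distribution of week-4 weight band is itself part of what the diet does — it is an intermediate outcome. Holding it fixed would remove that part of the effect; the total effect is the pooled difference.
So P(outcome | do(Diet M)) is just the pooled rate for Diet M: 453/1200 = 0.378.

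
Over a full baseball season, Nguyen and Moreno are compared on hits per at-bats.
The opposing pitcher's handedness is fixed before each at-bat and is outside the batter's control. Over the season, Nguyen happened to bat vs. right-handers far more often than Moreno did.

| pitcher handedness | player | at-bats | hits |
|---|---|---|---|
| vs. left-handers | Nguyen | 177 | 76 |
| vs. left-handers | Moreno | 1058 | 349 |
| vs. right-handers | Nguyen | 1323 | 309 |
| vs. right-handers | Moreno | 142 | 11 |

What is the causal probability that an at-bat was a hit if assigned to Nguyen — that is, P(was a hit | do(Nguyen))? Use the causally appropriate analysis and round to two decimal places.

0.32

Since pitcher handedness is a pre-existing factor (not a product of the player) and it affects the outcome on its own, it is a confounder. The stratified rates, not the pooled rate, identify the causal effect.
Standardising Nguyen to the population pitcher handedness mix: 0.457·76/177 + 0.543·309/1323 = 0.323.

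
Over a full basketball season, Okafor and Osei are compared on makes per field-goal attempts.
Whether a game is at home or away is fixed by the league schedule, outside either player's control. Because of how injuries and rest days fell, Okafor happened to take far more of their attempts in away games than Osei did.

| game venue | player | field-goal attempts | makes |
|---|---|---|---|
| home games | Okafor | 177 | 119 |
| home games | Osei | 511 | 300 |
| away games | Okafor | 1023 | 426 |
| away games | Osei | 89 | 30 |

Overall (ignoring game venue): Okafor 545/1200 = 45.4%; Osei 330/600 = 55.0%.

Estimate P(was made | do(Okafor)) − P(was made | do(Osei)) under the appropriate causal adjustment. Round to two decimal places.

+0.08

The imbalance in game venue arose from how field-goal attempts were allocated, not from anything the player did; and game venue independently affects the outcome. The pooled gap is confounded — condition on game venue.
Adjusting over the population distribution of game venue: 0.382·(0.672−0.587) + 0.618·(0.416−0.337) = +0.082.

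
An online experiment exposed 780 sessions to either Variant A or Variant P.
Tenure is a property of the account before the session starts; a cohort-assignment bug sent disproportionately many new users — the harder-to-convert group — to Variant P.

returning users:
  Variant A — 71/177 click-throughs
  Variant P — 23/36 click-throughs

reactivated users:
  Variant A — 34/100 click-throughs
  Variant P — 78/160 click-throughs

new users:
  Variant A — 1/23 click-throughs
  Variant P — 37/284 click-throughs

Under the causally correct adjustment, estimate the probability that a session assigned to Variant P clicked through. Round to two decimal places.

0.39

Nothing the variant does changes user tenure; the imbalance is an allocation artefact. With user tenure also predicting the outcome, the pooled figure is confounded, and the within-stratum comparison is the causal one.
Standardising Variant P to the population user tenure mix: 0.273·23/36 + 0.333·78/160 + 0.394·37/284 = 0.388.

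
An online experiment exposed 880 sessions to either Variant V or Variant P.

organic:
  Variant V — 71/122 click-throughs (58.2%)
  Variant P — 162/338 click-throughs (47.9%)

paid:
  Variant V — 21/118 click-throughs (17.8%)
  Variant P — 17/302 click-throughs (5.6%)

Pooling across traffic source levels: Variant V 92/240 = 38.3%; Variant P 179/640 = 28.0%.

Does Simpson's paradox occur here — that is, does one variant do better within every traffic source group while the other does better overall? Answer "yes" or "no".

no

Within each traffic source level (organic 58.2% vs 47.9%; paid 17.8% vs 5.6%), Variant V has the higher rate every time. Pooled: 38.3% vs 28.0% — Variant V has the higher rate overall. They agree.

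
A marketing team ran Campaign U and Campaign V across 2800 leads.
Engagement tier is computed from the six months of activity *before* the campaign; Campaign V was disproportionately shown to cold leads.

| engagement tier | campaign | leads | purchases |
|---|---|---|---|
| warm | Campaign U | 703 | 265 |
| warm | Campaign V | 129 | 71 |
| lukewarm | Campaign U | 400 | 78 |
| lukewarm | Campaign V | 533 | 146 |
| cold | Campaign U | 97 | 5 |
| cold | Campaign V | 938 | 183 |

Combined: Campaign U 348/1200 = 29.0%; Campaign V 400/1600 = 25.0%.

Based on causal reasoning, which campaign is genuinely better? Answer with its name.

The imbalance in engagement tier arose from how leads were allocated, not from anything the campaign did; and engagement tier independently affects the outcome. The pooled gap is confounded — condition on engagement tier.
Within each level — warm: 37.7% vs 55.0%; lukewarm: 19.5% vs 27.4%; cold: 5.2% vs 19.5% — Campaign V is higher every time.

Campaign V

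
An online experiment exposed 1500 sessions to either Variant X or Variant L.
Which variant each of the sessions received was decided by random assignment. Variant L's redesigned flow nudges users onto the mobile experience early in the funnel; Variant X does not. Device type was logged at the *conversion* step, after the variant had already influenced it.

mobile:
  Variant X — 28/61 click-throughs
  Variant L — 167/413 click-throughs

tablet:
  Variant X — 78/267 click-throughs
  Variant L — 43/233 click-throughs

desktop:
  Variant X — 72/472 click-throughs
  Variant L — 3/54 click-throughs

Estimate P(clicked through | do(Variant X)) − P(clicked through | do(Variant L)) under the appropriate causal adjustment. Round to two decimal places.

Variant X is higher inside every device type stratum but Variant L is higher in aggregate. Whether to stratify depends on how device type relates to the variant.
Device type is downstream of the variant. One should not condition on a consequence of treatment, so the overall rates are the right comparison.
The causal difference is the pooled difference: 0.223 − 0.304 = -0.082.

-0.08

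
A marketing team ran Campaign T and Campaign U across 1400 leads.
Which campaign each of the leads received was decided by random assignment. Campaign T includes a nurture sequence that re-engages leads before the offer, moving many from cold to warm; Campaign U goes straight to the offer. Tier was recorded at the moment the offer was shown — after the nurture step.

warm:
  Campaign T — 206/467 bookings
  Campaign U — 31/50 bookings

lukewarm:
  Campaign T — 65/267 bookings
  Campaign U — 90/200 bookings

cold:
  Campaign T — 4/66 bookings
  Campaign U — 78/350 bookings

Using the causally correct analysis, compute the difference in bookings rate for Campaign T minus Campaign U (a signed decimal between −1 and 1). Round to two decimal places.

+0.01

Engagement tier is downstream of the campaign. One should not condition on a consequence of treatment, so the overall rates are the right comparison.
The causal difference is the pooled difference: 0.344 − 0.332 = +0.012.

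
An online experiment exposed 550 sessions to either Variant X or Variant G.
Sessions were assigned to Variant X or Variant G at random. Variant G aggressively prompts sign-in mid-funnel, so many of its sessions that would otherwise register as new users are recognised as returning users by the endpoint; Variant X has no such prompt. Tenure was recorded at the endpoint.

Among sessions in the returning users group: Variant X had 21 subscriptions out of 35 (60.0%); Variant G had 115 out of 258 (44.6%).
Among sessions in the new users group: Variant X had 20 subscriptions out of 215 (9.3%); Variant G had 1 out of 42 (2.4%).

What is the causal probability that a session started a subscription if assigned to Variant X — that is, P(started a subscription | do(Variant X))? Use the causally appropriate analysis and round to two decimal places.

0.16

User tenure is recorded after the variant and is itself shifted by it — it sits on the causal path from variant to outcome. Conditioning on a mediator would strip out part of the effect we want; the pooled comparison gives the total causal effect.
So P(outcome | do(Variant X)) is just the pooled rate for Variant X: 41/250 = 0.164.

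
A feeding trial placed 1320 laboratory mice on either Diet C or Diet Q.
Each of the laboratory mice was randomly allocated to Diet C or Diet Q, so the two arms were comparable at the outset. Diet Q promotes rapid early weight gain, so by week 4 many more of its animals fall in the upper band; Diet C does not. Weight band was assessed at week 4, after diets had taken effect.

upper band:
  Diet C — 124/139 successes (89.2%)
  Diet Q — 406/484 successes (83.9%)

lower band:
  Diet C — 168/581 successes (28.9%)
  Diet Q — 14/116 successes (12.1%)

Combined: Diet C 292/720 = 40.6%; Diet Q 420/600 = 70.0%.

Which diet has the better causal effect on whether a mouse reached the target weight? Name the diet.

Week-4 weight band is downstream of the diet. One should not condition on a consequence of treatment, so the overall rates are the right comparison.
Pooled: Diet C 40.6% vs Diet Q 70.0%; Diet Q is higher overall.

Diet Q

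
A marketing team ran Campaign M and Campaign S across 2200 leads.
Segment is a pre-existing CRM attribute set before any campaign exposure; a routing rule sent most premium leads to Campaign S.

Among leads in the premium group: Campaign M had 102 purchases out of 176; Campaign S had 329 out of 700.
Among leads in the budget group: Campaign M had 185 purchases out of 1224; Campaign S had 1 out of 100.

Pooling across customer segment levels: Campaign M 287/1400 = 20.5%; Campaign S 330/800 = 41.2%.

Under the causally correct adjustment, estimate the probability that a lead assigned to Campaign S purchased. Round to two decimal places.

0.19

Customer segment is set before the campaign has any effect — it is not caused by the campaign — and it independently drives the outcome. That makes it a confounder, so the causal comparison is within customer segment levels.
Standardising Campaign S to the population customer segment mix: 0.398·329/700 + 0.602·1/100 = 0.193.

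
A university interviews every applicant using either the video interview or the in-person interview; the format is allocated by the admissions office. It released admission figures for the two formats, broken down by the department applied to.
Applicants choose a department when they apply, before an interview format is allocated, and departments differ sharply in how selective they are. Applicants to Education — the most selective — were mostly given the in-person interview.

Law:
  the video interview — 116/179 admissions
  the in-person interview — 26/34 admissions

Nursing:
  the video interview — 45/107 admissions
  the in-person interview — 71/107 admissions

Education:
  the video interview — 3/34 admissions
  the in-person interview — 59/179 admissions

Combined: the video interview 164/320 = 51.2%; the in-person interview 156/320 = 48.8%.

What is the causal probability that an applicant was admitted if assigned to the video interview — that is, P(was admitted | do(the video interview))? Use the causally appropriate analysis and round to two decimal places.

The imbalance in department arose from how applicants were allocated, not from anything the interview format did; and department independently affects the outcome. The pooled gap is confounded — condition on department.
Standardising the video interview to the population department mix: 0.333·116/179 + 0.334·45/107 + 0.333·3/34 = 0.386.

0.39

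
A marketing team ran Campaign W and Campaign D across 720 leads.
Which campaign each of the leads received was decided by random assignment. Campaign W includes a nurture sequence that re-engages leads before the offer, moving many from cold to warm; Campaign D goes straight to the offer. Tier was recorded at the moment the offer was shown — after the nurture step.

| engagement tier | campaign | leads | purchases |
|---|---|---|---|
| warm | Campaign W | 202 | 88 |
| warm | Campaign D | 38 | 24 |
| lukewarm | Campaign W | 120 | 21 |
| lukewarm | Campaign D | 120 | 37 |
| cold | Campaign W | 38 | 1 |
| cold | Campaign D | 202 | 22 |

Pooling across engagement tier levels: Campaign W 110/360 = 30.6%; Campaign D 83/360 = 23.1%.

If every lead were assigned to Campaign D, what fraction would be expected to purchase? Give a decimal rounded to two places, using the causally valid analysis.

Engagement tier is downstream of the campaign. One should not condition on a consequence of treatment, so the overall rates are the right comparison.
So P(outcome | do(Campaign D)) is just the pooled rate for Campaign D: 83/360 = 0.231.

0.23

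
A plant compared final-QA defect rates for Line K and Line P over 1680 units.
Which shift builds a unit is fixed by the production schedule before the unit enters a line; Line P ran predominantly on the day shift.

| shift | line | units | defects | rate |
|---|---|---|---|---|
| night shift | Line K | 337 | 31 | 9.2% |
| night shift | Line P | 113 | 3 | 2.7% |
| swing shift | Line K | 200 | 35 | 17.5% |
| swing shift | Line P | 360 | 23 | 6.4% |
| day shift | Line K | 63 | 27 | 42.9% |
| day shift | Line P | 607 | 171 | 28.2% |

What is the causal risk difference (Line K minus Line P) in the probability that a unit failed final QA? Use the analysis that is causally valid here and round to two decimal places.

Within every shift level Line P has the lower rate, yet pooled Line K does — Simpson's reversal.
Nothing the line does changes shift; the imbalance is an allocation artefact. With shift also predicting the outcome, the pooled figure is confounded, and the within-stratum comparison is the causal one.
Adjusting over the population distribution of shift: 0.268·(0.092−0.027) + 0.333·(0.175−0.064) + 0.399·(0.429−0.282) = +0.113.

+0.11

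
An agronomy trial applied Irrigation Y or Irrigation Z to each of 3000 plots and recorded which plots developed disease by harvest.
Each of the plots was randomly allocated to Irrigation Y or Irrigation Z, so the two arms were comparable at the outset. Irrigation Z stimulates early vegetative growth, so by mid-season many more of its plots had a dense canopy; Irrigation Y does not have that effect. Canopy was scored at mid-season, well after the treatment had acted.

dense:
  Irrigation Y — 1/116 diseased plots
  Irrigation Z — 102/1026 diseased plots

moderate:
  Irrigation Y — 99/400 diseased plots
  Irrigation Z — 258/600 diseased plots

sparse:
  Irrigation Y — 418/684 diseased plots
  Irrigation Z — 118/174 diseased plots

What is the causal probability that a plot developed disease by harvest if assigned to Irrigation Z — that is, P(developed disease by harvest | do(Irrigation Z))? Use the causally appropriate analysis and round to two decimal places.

Stratifying would compare irrigations among plots the irrigations themselves sorted into mid-season canopy groups — a form of selection on an intermediate. The unconditioned pooled rates give the total causal effect.
So P(outcome | do(Irrigation Z)) is just the pooled rate for Irrigation Z: 478/1800 = 0.266.

0.27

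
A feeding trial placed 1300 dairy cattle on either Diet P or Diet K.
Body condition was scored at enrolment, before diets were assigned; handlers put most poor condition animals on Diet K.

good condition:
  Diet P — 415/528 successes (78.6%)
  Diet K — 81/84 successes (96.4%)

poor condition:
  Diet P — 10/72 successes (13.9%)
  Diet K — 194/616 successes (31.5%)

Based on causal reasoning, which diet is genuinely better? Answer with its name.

The imbalance in starting body condition arose from how dairy cattle were allocated, not from anything the diet did; and starting body condition independently affects the outcome. The pooled gap is confounded — condition on starting body condition.
Within each level — good condition: 78.6% vs 96.4%; poor condition: 13.9% vs 31.5% — Diet K is higher every time.

Diet K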